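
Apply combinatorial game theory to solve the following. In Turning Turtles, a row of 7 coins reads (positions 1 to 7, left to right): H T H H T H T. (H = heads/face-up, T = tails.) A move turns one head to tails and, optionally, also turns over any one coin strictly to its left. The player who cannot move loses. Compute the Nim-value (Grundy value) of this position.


Coins: H T H H T H T
Key fact: a single head at position k behaves exactly like a Nim heap of size k (turning it to T and optionally flipping a coin at j < k corresponds to moving the heap from k to j, or to 0), and heads combine as a disjunctive sum (two heads at the same place would cancel, matching j XOR j = 0). So the Nim-value is the XOR of the 1-indexed positions of the heads.
Face-up positions (1-indexed): [1, 3, 4, 6]
XOR 0 with 1: 0 XOR 1 = 1
XOR 1 with 3: 1 XOR 3 = 2
XOR 2 with 4: 2 XOR 4 = 6
XOR 6 with 6: 6 XOR 6 = 0
Nim-value = 0

0


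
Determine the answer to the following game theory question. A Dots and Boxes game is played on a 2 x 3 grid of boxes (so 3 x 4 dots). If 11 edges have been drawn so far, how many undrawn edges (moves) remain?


Grid: 2 x 3 boxes, i.e. 3 rows and 4 columns of dots.
Horizontal edges: (rows + 1) * cols = 3 * 3 = 9
Vertical edges: rows * (cols + 1) = 2 * 4 = 8
Total edges: 9 + 8 = 17
Edges drawn: 11
Remaining: 17 - 11 = 6

6


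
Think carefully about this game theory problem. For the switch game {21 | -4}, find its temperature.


The game is {21 | -4}, a switch {a | b} with numbers a > b.
Cooling {a | b} by t gives {a - t | b + t}, which stops being hot when a - t = b + t, i.e. at t = (a - b)/2. So the temperature of a switch is (a - b)/2.
Temperature = (Left option - Right option) / 2
= (21 - (-4)) / 2
= 25 / 2
= 25/2

25/2


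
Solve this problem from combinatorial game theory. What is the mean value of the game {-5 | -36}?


Game = {-5 | -36}, a switch {a | b} with numbers a > b.
Its thermograph has left wall a - t and right wall b + t, which meet at t = (a - b)/2, where both equal (a + b)/2. So the mast (mean value) is at (a + b)/2.
Mean = (-5 + (-36))/2 = -41/2 = -41/2

-41/2


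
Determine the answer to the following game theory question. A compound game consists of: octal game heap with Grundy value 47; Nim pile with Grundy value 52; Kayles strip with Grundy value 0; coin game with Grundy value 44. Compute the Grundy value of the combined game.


By the Sprague-Grundy theorem, the Grundy value of a sum of games is the XOR of individual Grundy values.
octal game heap: Grundy value = 47. Running XOR: 0 XOR 47 = 47
Nim pile: Grundy value = 52. Running XOR: 47 XOR 52 = 27
Kayles strip: Grundy value = 0. Running XOR: 27 XOR 0 = 27
coin game: Grundy value = 44. Running XOR: 27 XOR 44 = 55
The combined Grundy value is 55.

55


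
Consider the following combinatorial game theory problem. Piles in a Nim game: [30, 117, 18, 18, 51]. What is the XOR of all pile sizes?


We need the XOR (exclusive or) of all pile sizes.
After XOR-ing pile 1 (size 30): 0 XOR 30 = 30
After XOR-ing pile 2 (size 117): 30 XOR 117 = 107
After XOR-ing pile 3 (size 18): 107 XOR 18 = 121
After XOR-ing pile 4 (size 18): 121 XOR 18 = 107
After XOR-ing pile 5 (size 51): 107 XOR 51 = 88
The Nim-value of this position is 88.

88


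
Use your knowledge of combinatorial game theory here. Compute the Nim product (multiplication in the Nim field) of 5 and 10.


Nim multiplication is bilinear over XOR: (u XOR v) * w = (u*w) XOR (v*w).
So we split each operand into its bit components and XOR the pairwise Nim products.
5 = 1 + 4 (as XOR of powers of 2).
10 = 2 + 8 (as XOR of powers of 2).
Using the standard Nim-product table on single bits:
  2*2 = 3,   2*4 = 8,   2*8 = 12,
  4*4 = 6,   4*8 = 11,  8*8 = 13,
and  1*x = x (identity), k*l = l*k (commutative).
Pairwise Nim products:
  1 * 2 = 2
  1 * 8 = 8
  4 * 2 = 8
  4 * 8 = 11
XOR them: 2 XOR 8 XOR 8 XOR 11 = 9.
Result: 5 * 10 = 9 (in Nim).

9


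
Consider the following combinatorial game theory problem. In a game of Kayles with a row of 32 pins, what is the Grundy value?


Kayles: a move removes 1 or 2 adjacent pins from a contiguous row.
Removing pins from a row of k leaves two independent rows (a, b) with a + b = k - 1 (one pin) or a + b = k - 2 (two pins); an end removal gives a = 0.
By Sprague-Grundy, G(k) = mex{ G(a) XOR G(b) } over all these splits. G(0) = 0.
G(1): splits (0,0):0^0=0 -> mex({0}) = 1
G(2): splits (0,1):0^1=1 (0,0):0^0=0 -> mex({0, 1}) = 2
G(3): splits (0,2):0^2=2 (1,1):1^1=0 (0,1):0^1=1 -> mex({0, 1, 2}) = 3
G(4): splits (0,3):0^3=3 (1,2):1^2=3 (0,2):0^2=2 (1,1):1^1=0 -> mex({0, 2, 3}) = 1
G(5): splits (0,4):0^1=1 (1,3):1^3=2 (2,2):2^2=0 (0,3):0^3=3 (1,2):1^2=3 -> mex({0, 1, 2, 3}) = 4
G(6) = mex({0, 1, 2, 4}) = 3
G(7) = mex({0, 1, 3, 4, 5}) = 2
G(8) = mex({0, 2, 3, 5, 6}) = 1
G(9) = mex({0, 1, 2, 3, 6, 7}) = 4
G(10) = mex({0, 1, 3, 4, 5, 7}) = 2
G(11) = mex({0, 1, 2, 3, 4, 5}) = 6
G(12) = mex({0, 1, 2, 3, 5, 6, 7}) = 4
G(13) = mex({0, 2, 3, 4, 6, 7}) = 1
G(14) = mex({0, 1, 4, 5, 6, 7}) = 2
G(15) = mex({0, 1, 2, 3, 4, 5, 6}) = 7
G(16) = mex({0, 2, 3, 5, 6, 7}) = 1
G(17) = mex({0, 1, 2, 3, 5, 6, 7}) = 4
G(18) = mex({0, 1, 2, 4, 5, 6}) = 3
G(19) = mex({0, 1, 3, 4, 5, 7}) = 2
G(20) = mex({0, 2, 3, 4, 5, 6, 7}) = 1
G(21) = mex({0, 1, 2, 3, 5, 6, 7}) = 4
G(22) = mex({0, 1, 2, 3, 4, 5, 7}) = 6
G(23) = mex({0, 1, 2, 3, 4, 5, 6}) = 7
G(24) = mex({0, 1, 2, 3, 5, 6, 7}) = 4
G(25) = mex({0, 2, 3, 4, 6, 7}) = 1
G(26) = mex({0, 1, 3, 4, 5, 6, 7}) = 2
G(27) = mex({0, 1, 2, 3, 4, 5, 6, 7}) = 8
G(28) = mex({0, 1, 2, 3, 4, 6, 7, 8}) = 5
G(29) = mex({0, 1, 2, 3, 5, 6, 7, 8, 9}) = 4
G(30) = mex({0, 1, 2, 3, 4, 5, 6, 9, 10}) = 7
G(31) = mex({0, 1, 3, 4, 5, 7, 10, 11}) = 2
G(32) = mex({0, 2, 3, 4, 5, 6, 7, 9, 11}) = 1
Therefore G(32) = 1.

1


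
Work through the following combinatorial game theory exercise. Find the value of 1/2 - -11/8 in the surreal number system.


x = 1/2, y = -11/8
Converting to common denominator: 8
x = 4/8, y = -11/8
x - y = 1/2 - -11/8 = 15/8

15/8


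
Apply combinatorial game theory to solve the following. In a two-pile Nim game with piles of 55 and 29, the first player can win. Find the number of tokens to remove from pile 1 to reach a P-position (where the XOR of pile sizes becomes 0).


Piles: 55 and 29
Current XOR: 55 XOR 29 = 42 (non-zero, so this is an N-position).
To make the XOR zero, we need to find a move that balances the piles.
For pile 1 (size 55): target = 55 XOR 42 = 29
We reduce pile 1 from 55 to 29.
Tokens removed: 55 - 29 = 26
Verification: 29 XOR 29 = 0

26


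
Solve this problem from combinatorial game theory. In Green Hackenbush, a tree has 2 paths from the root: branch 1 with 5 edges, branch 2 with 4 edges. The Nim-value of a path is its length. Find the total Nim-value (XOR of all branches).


The tree has 2 branches from the ground vertex.
In Green Hackenbush, the Nim-value of a simple path of length k is k.
Branch 1: length 5, Nim-value = 5
Branch 2: length 4, Nim-value = 4
Total Nim-value = XOR of all branch values:
0 XOR 5 = 5
5 XOR 4 = 1
Nim-value of the tree = 1

1


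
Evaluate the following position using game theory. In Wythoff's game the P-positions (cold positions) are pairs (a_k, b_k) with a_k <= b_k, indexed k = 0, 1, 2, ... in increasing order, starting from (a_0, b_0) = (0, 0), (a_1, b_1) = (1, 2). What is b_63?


By Wythoff's theorem, a_k = floor(k * phi) and b_k = floor(k * phi^2) = a_k + k, where phi = (1 + sqrt(5))/2 is the golden ratio.
phi = (1 + sqrt(5))/2 = 1.618034
phi^2 = phi + 1 = 2.618034
k = 63
k * phi^2 = 63 * 2.618034 = 164.936141
b_63 = floor(k * phi^2) = 164 (check: a_63 + k = 101 + 63 = 164)

164


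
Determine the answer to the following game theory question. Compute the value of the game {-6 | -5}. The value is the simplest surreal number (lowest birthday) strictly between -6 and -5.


Left options: {-6}, max = -6
Right options: {-5}, min = -5
All options are numbers and max(Left) < min(Right), so by the simplicity theorem the value is the simplest (earliest-born) number strictly between -6 and -5.
No integer lies strictly between -6 and -5, so the value is the dyadic rational m/2^k in the interval with the smallest k (then m odd); search k = 1, 2, ...:
Denominator 2: -11/2 lies strictly between -6 and -5 -- found.
The simplest number in the interval is -11/2.
Game value = -11/2

-11/2


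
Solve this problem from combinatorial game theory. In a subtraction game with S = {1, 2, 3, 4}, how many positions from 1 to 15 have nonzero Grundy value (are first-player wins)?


Subtraction set S = {1, 2, 3, 4}, so G(n) = n mod 5.
G(n) = 0 when n is a multiple of 5.
Multiples of 5 in [1, 15]: 3
N-positions (nonzero Grundy) = 15 - 3 = 12

12


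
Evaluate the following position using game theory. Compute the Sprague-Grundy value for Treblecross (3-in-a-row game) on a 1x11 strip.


Treblecross: place X on empty cells; 3-in-a-row wins.
Playing within two cells of an existing X lets the opponent win at once, so sensible play treats the cells i-2..i+2 around each X as dead. The player left with no safe cell loses, so this is a normal-play take-away game on strips of safe cells.
Placing X at cell i (0-indexed) of a strip of k safe cells leaves independent strips of sizes max(0, i-2) and max(0, k-i-3). Hence G(k) = mex{ G(max(0,i-2)) XOR G(max(0,k-i-3)) : 0 <= i < k }, with G(0) = 0.
G(1): splits (0,0):0^0=0 -> mex({0}) = 1
G(2): splits (0,0):0^0=0 -> mex({0}) = 1
G(3): splits (0,0):0^0=0 -> mex({0}) = 1
G(4): splits (0,1):0^1=1 (0,0):0^0=0 -> mex({0, 1}) = 2
G(5): splits (0,2):0^1=1 (0,1):0^1=1 (0,0):0^0=0 -> mex({0, 1}) = 2
G(6) = mex({1}) = 0
G(7) = mex({0, 1, 2}) = 3
G(8) = mex({0, 1, 2}) = 3
G(9) = mex({0, 2}) = 1
G(10) = mex({0, 2, 3}) = 1
G(11) = mex({0, 3}) = 1
Therefore G(11) = 1.

1


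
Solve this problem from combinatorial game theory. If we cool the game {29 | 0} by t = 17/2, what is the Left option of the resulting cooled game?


Original game: {29 | 0} (a switch {a | b} with a > b).
Cooling by t (for t below the temperature (a - b)/2 = 29/2) taxes each move by t: {a | b} cooled by t is {a - t | b + t}.
Cooling amount: t = 17/2
Cooled Left option: 29 - 17/2 = 41/2
Cooled Right option: 0 + 17/2 = 17/2
Cooled game: {41/2 | 17/2}
Left option = 41/2

41/2


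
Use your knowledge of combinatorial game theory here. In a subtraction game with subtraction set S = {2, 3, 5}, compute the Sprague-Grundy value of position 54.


The subtraction set is S = {2, 3, 5}.
G(k) = mex{ G(k - s) : s in S, s <= k }. We compute iteratively: G(0) = 0.
G(1) = mex({}) = 0
G(2) = mex({0}) = 1
G(3) = mex({0}) = 1
G(4) = mex({0, 1}) = 2
G(5) = mex({0, 1}) = 2
G(6) = mex({0, 1, 2}) = 3
G(7) = mex({1, 2}) = 0
G(8) = mex({1, 2, 3}) = 0
G(9) = mex({0, 2, 3}) = 1
G(10) = mex({0, 2}) = 1
G(11) = mex({0, 1, 3}) = 2
Observe that G(7)..G(11) = 0, 0, 1, 1, 2 repeats G(0)..G(4) = 0, 0, 1, 1, 2.
For k >= max(S) = 5, G(k) is determined by the previous 5 values G(k-5)..G(k-1); a window of 5 consecutive values has recurred shifted by 7, so by induction G(k + 7) = G(k) for all k >= 0: the sequence is periodic from the start with period 7.
One period: G(0..6) = 0, 0, 1, 1, 2, 2, 3.
54 mod 7 = 5, so G(54) = G(5) = 2.

2


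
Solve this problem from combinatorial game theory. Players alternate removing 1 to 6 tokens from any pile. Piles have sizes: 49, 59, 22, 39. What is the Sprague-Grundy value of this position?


Subtraction set: {1, 2, 3, 4, 5, 6}
For this subtraction set, G(n) = n mod 7 (period = max + 1 = 7).
Pile 1 (size 49): G(49) = 49 mod 7 = 0
Pile 2 (size 59): G(59) = 59 mod 7 = 3
Pile 3 (size 22): G(22) = 22 mod 7 = 1
Pile 4 (size 39): G(39) = 39 mod 7 = 4
Total Grundy value = XOR of all: 0 XOR 3 XOR 1 XOR 4 = 6

6


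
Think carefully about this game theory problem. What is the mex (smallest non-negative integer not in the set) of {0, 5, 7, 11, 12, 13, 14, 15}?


Set = {0, 5, 7, 11, 12, 13, 14, 15}
0 is in the set.
1 is NOT in the set. This is the mex.
mex = 1

1


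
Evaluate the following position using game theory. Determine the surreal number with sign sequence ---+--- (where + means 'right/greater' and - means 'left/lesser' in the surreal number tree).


Sign expansion: ---+---
Rule: track bounds (lo, hi), initially (-inf, +inf). On '+', the current value becomes lo and we move to the simplest number in (value, hi): value + 1 if hi = +inf, otherwise the midpoint (value + hi)/2. On '-', the current value becomes hi and we move to value - 1 if lo = -inf, otherwise the midpoint (lo + value)/2.
Start at 0.
Step 1: sign = -, move left. Bounds: (-inf, 0). Value = -1
Step 2: sign = -, move left. Bounds: (-inf, -1). Value = -2
Step 3: sign = -, move left. Bounds: (-inf, -2). Value = -3
Step 4: sign = +, move right. Bounds: (-3, -2). Value = -5/2
Step 5: sign = -, move left. Bounds: (-3, -5/2). Value = -11/4
Step 6: sign = -, move left. Bounds: (-3, -11/4). Value = -23/8
Step 7: sign = -, move left. Bounds: (-3, -23/8). Value = -47/16
The surreal number with sign expansion ---+--- is -47/16.

-47/16


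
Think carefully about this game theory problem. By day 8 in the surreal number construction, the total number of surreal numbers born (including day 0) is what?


Day 0: {|} = 0 is born. Count = 1.
Day n: the number of surreal numbers born by day n is 2^(n+1) - 1.
By day 0: 2^1 - 1 = 1
By day 1: 2^2 - 1 = 3
By day 2: 2^3 - 1 = 7
By day 3: 2^4 - 1 = 15
By day 4: 2^5 - 1 = 31
By day 5: 2^6 - 1 = 63
By day 6: 2^7 - 1 = 127
By day 7: 2^8 - 1 = 255
By day 8: 2^9 - 1 = 511
By day 8: 511 surreal numbers.

511


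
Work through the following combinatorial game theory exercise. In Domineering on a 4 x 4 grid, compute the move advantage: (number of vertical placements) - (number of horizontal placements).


Board is 4 x 4 (rows x cols).
Left (vertical) placements: (rows-1) * cols = 3 * 4 = 12
Right (horizontal) placements: rows * (cols-1) = 4 * 3 = 12
Advantage = Left - Right = 12 - 12 = 0

0


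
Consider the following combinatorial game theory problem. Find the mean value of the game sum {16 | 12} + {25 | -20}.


G1 = {16 | 12}, G2 = {25 | -20}
Each is a switch {a | b} with numbers a > b; its mean value is (a + b)/2, and mean value is additive over game sums: m(G1 + G2) = m(G1) + m(G2).
Mean of G1 = (16 + (12))/2 = 28/2 = 14
Mean of G2 = (25 + (-20))/2 = 5/2 = 5/2
Mean of G1 + G2 = 14 + 5/2 = 33/2

33/2


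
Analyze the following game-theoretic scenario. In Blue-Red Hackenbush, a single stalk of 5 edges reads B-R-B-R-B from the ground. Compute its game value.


Edges (from ground): B-R-B-R-B
By Berlekamp's sign-expansion rule, a Blue-Red Hackenbush stalk has the value of the surreal number whose sign sequence is the edge sequence with B -> + and R -> -.
Sign sequence: +-+-+
Trace the sign expansion in the surreal number tree, starting from 0:
Edge 1: B (sign +) -> bounds (0, +inf), value = 1
Edge 2: R (sign -) -> bounds (0, 1), value = 1/2
Edge 3: B (sign +) -> bounds (1/2, 1), value = 3/4
Edge 4: R (sign -) -> bounds (1/2, 3/4), value = 5/8
Edge 5: B (sign +) -> bounds (5/8, 3/4), value = 11/16
Game value = 11/16

11/16


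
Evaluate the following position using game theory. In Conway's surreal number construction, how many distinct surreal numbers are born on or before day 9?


Day 0: {|} = 0 is born. Count = 1.
Day n: the number of surreal numbers born by day n is 2^(n+1) - 1.
By day 0: 2^1 - 1 = 1
By day 1: 2^2 - 1 = 3
By day 2: 2^3 - 1 = 7
By day 3: 2^4 - 1 = 15
By day 4: 2^5 - 1 = 31
By day 5: 2^6 - 1 = 63
By day 6: 2^7 - 1 = 127
By day 7: 2^8 - 1 = 255
By day 8: 2^9 - 1 = 511
By day 9: 2^10 - 1 = 1023
By day 9: 1023 surreal numbers.

1023


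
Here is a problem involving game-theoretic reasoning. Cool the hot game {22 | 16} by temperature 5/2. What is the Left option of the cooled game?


Original game: {22 | 16} (a switch {a | b} with a > b).
Cooling by t (for t below the temperature (a - b)/2 = 3) taxes each move by t: {a | b} cooled by t is {a - t | b + t}.
Cooling amount: t = 5/2
Cooled Left option: 22 - 5/2 = 39/2
Cooled Right option: 16 + 5/2 = 37/2
Cooled game: {39/2 | 37/2}
Left option = 39/2

39/2


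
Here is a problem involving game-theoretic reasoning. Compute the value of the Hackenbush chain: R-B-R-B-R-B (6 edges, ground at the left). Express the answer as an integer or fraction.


Edges (from ground): R-B-R-B-R-B
By Berlekamp's sign-expansion rule, a Blue-Red Hackenbush stalk has the value of the surreal number whose sign sequence is the edge sequence with B -> + and R -> -.
Sign sequence: -+-+-+
Trace the sign expansion in the surreal number tree, starting from 0:
Edge 1: R (sign -) -> bounds (-inf, 0), value = -1
Edge 2: B (sign +) -> bounds (-1, 0), value = -1/2
Edge 3: R (sign -) -> bounds (-1, -1/2), value = -3/4
Edge 4: B (sign +) -> bounds (-3/4, -1/2), value = -5/8
Edge 5: R (sign -) -> bounds (-3/4, -5/8), value = -11/16
Edge 6: B (sign +) -> bounds (-11/16, -5/8), value = -21/32
Game value = -21/32

-21/32


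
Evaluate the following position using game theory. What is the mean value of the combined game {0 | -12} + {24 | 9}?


G1 = {0 | -12}, G2 = {24 | 9}
Each is a switch {a | b} with numbers a > b; its mean value is (a + b)/2, and mean value is additive over game sums: m(G1 + G2) = m(G1) + m(G2).
Mean of G1 = (0 + (-12))/2 = -12/2 = -6
Mean of G2 = (24 + (9))/2 = 33/2 = 33/2
Mean of G1 + G2 = -6 + 33/2 = 21/2

21/2


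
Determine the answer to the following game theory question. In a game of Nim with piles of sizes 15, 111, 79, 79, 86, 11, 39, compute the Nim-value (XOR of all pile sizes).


We need the XOR (exclusive or) of all pile sizes.
After XOR-ing pile 1 (size 15): 0 XOR 15 = 15
After XOR-ing pile 2 (size 111): 15 XOR 111 = 96
After XOR-ing pile 3 (size 79): 96 XOR 79 = 47
After XOR-ing pile 4 (size 79): 47 XOR 79 = 96
After XOR-ing pile 5 (size 86): 96 XOR 86 = 54
After XOR-ing pile 6 (size 11): 54 XOR 11 = 61
After XOR-ing pile 7 (size 39): 61 XOR 39 = 26
The Nim-value of this position is 26.

26


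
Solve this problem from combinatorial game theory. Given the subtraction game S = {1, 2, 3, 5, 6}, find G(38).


The subtraction set is S = {1, 2, 3, 5, 6}.
G(k) = mex{ G(k - s) : s in S, s <= k }. We compute iteratively: G(0) = 0.
G(1) = mex({0}) = 1
G(2) = mex({0, 1}) = 2
G(3) = mex({0, 1, 2}) = 3
G(4) = mex({1, 2, 3}) = 0
G(5) = mex({0, 2, 3}) = 1
G(6) = mex({0, 1, 3}) = 2
G(7) = mex({0, 1, 2}) = 3
G(8) = mex({1, 2, 3}) = 0
G(9) = mex({0, 2, 3}) = 1
Observe that G(4)..G(9) = 0, 1, 2, 3, 0, 1 repeats G(0)..G(5) = 0, 1, 2, 3, 0, 1.
For k >= max(S) = 6, G(k) is determined by the previous 6 values G(k-6)..G(k-1); a window of 6 consecutive values has recurred shifted by 4, so by induction G(k + 4) = G(k) for all k >= 0: the sequence is periodic from the start with period 4.
One period: G(0..3) = 0, 1, 2, 3.
38 mod 4 = 2, so G(38) = G(2) = 2.

2


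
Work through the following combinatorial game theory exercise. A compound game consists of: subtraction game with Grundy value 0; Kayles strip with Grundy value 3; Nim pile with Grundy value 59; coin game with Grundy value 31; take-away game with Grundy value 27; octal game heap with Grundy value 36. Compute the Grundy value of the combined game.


By the Sprague-Grundy theorem, the Grundy value of a sum of games is the XOR of individual Grundy values.
subtraction game: Grundy value = 0. Running XOR: 0 XOR 0 = 0
Kayles strip: Grundy value = 3. Running XOR: 0 XOR 3 = 3
Nim pile: Grundy value = 59. Running XOR: 3 XOR 59 = 56
coin game: Grundy value = 31. Running XOR: 56 XOR 31 = 39
take-away game: Grundy value = 27. Running XOR: 39 XOR 27 = 60
octal game heap: Grundy value = 36. Running XOR: 60 XOR 36 = 24
The combined Grundy value is 24.

24


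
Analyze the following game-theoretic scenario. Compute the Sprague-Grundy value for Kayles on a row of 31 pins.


Kayles: a move removes 1 or 2 adjacent pins from a contiguous row.
Removing pins from a row of k leaves two independent rows (a, b) with a + b = k - 1 (one pin) or a + b = k - 2 (two pins); an end removal gives a = 0.
By Sprague-Grundy, G(k) = mex{ G(a) XOR G(b) } over all these splits. G(0) = 0.
G(1): splits (0,0):0^0=0 -> mex({0}) = 1
G(2): splits (0,1):0^1=1 (0,0):0^0=0 -> mex({0, 1}) = 2
G(3): splits (0,2):0^2=2 (1,1):1^1=0 (0,1):0^1=1 -> mex({0, 1, 2}) = 3
G(4): splits (0,3):0^3=3 (1,2):1^2=3 (0,2):0^2=2 (1,1):1^1=0 -> mex({0, 2, 3}) = 1
G(5): splits (0,4):0^1=1 (1,3):1^3=2 (2,2):2^2=0 (0,3):0^3=3 (1,2):1^2=3 -> mex({0, 1, 2, 3}) = 4
G(6) = mex({0, 1, 2, 4}) = 3
G(7) = mex({0, 1, 3, 4, 5}) = 2
G(8) = mex({0, 2, 3, 5, 6}) = 1
G(9) = mex({0, 1, 2, 3, 6, 7}) = 4
G(10) = mex({0, 1, 3, 4, 5, 7}) = 2
G(11) = mex({0, 1, 2, 3, 4, 5}) = 6
G(12) = mex({0, 1, 2, 3, 5, 6, 7}) = 4
G(13) = mex({0, 2, 3, 4, 6, 7}) = 1
G(14) = mex({0, 1, 4, 5, 6, 7}) = 2
G(15) = mex({0, 1, 2, 3, 4, 5, 6}) = 7
G(16) = mex({0, 2, 3, 5, 6, 7}) = 1
G(17) = mex({0, 1, 2, 3, 5, 6, 7}) = 4
G(18) = mex({0, 1, 2, 4, 5, 6}) = 3
G(19) = mex({0, 1, 3, 4, 5, 7}) = 2
G(20) = mex({0, 2, 3, 4, 5, 6, 7}) = 1
G(21) = mex({0, 1, 2, 3, 5, 6, 7}) = 4
G(22) = mex({0, 1, 2, 3, 4, 5, 7}) = 6
G(23) = mex({0, 1, 2, 3, 4, 5, 6}) = 7
G(24) = mex({0, 1, 2, 3, 5, 6, 7}) = 4
G(25) = mex({0, 2, 3, 4, 6, 7}) = 1
G(26) = mex({0, 1, 3, 4, 5, 6, 7}) = 2
G(27) = mex({0, 1, 2, 3, 4, 5, 6, 7}) = 8
G(28) = mex({0, 1, 2, 3, 4, 6, 7, 8}) = 5
G(29) = mex({0, 1, 2, 3, 5, 6, 7, 8, 9}) = 4
G(30) = mex({0, 1, 2, 3, 4, 5, 6, 9, 10}) = 7
G(31) = mex({0, 1, 3, 4, 5, 7, 10, 11}) = 2
Therefore G(31) = 2.

2


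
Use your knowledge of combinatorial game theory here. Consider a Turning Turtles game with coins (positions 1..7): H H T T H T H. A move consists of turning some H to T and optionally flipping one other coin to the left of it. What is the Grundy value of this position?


Coins: H H T T H T H
Key fact: a single head at position k behaves exactly like a Nim heap of size k (turning it to T and optionally flipping a coin at j < k corresponds to moving the heap from k to j, or to 0), and heads combine as a disjunctive sum (two heads at the same place would cancel, matching j XOR j = 0). So the Nim-value is the XOR of the 1-indexed positions of the heads.
Face-up positions (1-indexed): [1, 2, 5, 7]
XOR 0 with 1: 0 XOR 1 = 1
XOR 1 with 2: 1 XOR 2 = 3
XOR 3 with 5: 3 XOR 5 = 6
XOR 6 with 7: 6 XOR 7 = 1
Nim-value = 1

1


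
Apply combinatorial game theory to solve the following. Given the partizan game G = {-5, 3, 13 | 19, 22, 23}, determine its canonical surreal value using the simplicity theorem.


Left options: {-5, 3, 13}, max = 13
Right options: {19, 22, 23}, min = 19
All options are numbers and max(Left) < min(Right), so by the simplicity theorem the value is the simplest (earliest-born) number strictly between 13 and 19.
Integers 14 through 18 all lie strictly between 13 and 19.
Among integers, the simplest (lowest birthday = smallest |n|; 0 is born on day 0, +-n on day n) is 14.
No non-integer in the interval can be simpler: if x is a non-integer in the interval, then floor(x) or ceil(x) also lies in the interval (the interval contains an integer), and both are proper prefixes of x's sign expansion, i.e. born earlier. So the game value is 14.
Game value = 14

14


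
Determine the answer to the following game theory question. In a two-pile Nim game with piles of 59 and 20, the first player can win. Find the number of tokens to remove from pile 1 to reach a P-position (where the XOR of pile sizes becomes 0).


Piles: 59 and 20
Current XOR: 59 XOR 20 = 47 (non-zero, so this is an N-position).
To make the XOR zero, we need to find a move that balances the piles.
For pile 1 (size 59): target = 59 XOR 47 = 20
We reduce pile 1 from 59 to 20.
Tokens removed: 59 - 20 = 39
Verification: 20 XOR 20 = 0

39


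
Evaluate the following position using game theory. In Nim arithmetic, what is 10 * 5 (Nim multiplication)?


Nim multiplication is bilinear over XOR: (u XOR v) * w = (u*w) XOR (v*w).
So we split each operand into its bit components and XOR the pairwise Nim products.
10 = 2 + 8 (as XOR of powers of 2).
5 = 1 + 4 (as XOR of powers of 2).
Using the standard Nim-product table on single bits:
  2*2 = 3,   2*4 = 8,   2*8 = 12,
  4*4 = 6,   4*8 = 11,  8*8 = 13,
and  1*x = x (identity), k*l = l*k (commutative).
Pairwise Nim products:
  2 * 1 = 2
  2 * 4 = 8
  8 * 1 = 8
  8 * 4 = 11
XOR them: 2 XOR 8 XOR 8 XOR 11 = 9.
Result: 10 * 5 = 9 (in Nim).

9


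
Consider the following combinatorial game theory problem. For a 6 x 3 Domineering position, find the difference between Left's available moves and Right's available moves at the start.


Board is 6 x 3 (rows x cols).
Left (vertical) placements: (rows-1) * cols = 5 * 3 = 15
Right (horizontal) placements: rows * (cols-1) = 6 * 2 = 12
Advantage = Left - Right = 15 - 12 = 3

3


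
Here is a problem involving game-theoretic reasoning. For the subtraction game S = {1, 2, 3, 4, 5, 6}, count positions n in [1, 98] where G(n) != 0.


Subtraction set S = {1, 2, 3, 4, 5, 6}, so G(n) = n mod 7.
G(n) = 0 when n is a multiple of 7.
Multiples of 7 in [1, 98]: 14
N-positions (nonzero Grundy) = 98 - 14 = 84

84


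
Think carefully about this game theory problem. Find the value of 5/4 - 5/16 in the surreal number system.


x = 5/4, y = 5/16
Converting to common denominator: 16
x = 20/16, y = 5/16
x - y = 5/4 - 5/16 = 15/16

15/16


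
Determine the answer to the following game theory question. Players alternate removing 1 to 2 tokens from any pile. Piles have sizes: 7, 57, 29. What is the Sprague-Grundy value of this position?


Subtraction set: {1, 2}
For this subtraction set, G(n) = n mod 3 (period = max + 1 = 3).
Pile 1 (size 7): G(7) = 7 mod 3 = 1
Pile 2 (size 57): G(57) = 57 mod 3 = 0
Pile 3 (size 29): G(29) = 29 mod 3 = 2
Total Grundy value = XOR of all: 1 XOR 0 XOR 2 = 3

3


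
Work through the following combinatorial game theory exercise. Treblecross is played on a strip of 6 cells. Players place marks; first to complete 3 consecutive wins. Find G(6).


Treblecross: place X on empty cells; 3-in-a-row wins.
Playing within two cells of an existing X lets the opponent win at once, so sensible play treats the cells i-2..i+2 around each X as dead. The player left with no safe cell loses, so this is a normal-play take-away game on strips of safe cells.
Placing X at cell i (0-indexed) of a strip of k safe cells leaves independent strips of sizes max(0, i-2) and max(0, k-i-3). Hence G(k) = mex{ G(max(0,i-2)) XOR G(max(0,k-i-3)) : 0 <= i < k }, with G(0) = 0.
G(1): splits (0,0):0^0=0 -> mex({0}) = 1
G(2): splits (0,0):0^0=0 -> mex({0}) = 1
G(3): splits (0,0):0^0=0 -> mex({0}) = 1
G(4): splits (0,1):0^1=1 (0,0):0^0=0 -> mex({0, 1}) = 2
G(5): splits (0,2):0^1=1 (0,1):0^1=1 (0,0):0^0=0 -> mex({0, 1}) = 2
G(6) = mex({1}) = 0
Therefore G(6) = 0.

0


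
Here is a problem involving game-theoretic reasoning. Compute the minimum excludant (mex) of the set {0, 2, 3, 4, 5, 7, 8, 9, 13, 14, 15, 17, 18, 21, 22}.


Set = {0, 2, 3, 4, 5, 7, 8, 9, 13, 14, 15, 17, 18, 21, 22}
0 is in the set.
1 is NOT in the set. This is the mex.
mex = 1

1


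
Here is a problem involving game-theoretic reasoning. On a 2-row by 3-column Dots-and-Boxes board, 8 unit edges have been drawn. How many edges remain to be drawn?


Grid: 2 x 3 boxes, i.e. 3 rows and 4 columns of dots.
Horizontal edges: (rows + 1) * cols = 3 * 3 = 9
Vertical edges: rows * (cols + 1) = 2 * 4 = 8
Total edges: 9 + 8 = 17
Edges drawn: 8
Remaining: 17 - 8 = 9

9


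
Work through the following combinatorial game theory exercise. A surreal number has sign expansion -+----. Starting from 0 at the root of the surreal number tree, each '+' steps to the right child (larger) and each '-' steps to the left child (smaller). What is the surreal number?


Sign expansion: -+----
Rule: track bounds (lo, hi), initially (-inf, +inf). On '+', the current value becomes lo and we move to the simplest number in (value, hi): value + 1 if hi = +inf, otherwise the midpoint (value + hi)/2. On '-', the current value becomes hi and we move to value - 1 if lo = -inf, otherwise the midpoint (lo + value)/2.
Start at 0.
Step 1: sign = -, move left. Bounds: (-inf, 0). Value = -1
Step 2: sign = +, move right. Bounds: (-1, 0). Value = -1/2
Step 3: sign = -, move left. Bounds: (-1, -1/2). Value = -3/4
Step 4: sign = -, move left. Bounds: (-1, -3/4). Value = -7/8
Step 5: sign = -, move left. Bounds: (-1, -7/8). Value = -15/16
Step 6: sign = -, move left. Bounds: (-1, -15/16). Value = -31/32
The surreal number with sign expansion -+---- is -31/32.

-31/32


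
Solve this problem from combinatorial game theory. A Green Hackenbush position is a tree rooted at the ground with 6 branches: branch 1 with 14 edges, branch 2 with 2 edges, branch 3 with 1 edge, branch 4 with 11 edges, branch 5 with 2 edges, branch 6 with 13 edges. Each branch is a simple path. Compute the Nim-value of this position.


The tree has 6 branches from the ground vertex.
In Green Hackenbush, the Nim-value of a simple path of length k is k.
Branch 1: length 14, Nim-value = 14
Branch 2: length 2, Nim-value = 2
Branch 3: length 1, Nim-value = 1
Branch 4: length 11, Nim-value = 11
Branch 5: length 2, Nim-value = 2
Branch 6: length 13, Nim-value = 13
Total Nim-value = XOR of all branch values:
0 XOR 14 = 14
14 XOR 2 = 12
12 XOR 1 = 13
13 XOR 11 = 6
6 XOR 2 = 4
4 XOR 13 = 9
Nim-value of the tree = 9

9


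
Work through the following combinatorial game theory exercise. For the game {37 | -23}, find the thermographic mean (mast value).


Game = {37 | -23}, a switch {a | b} with numbers a > b.
Its thermograph has left wall a - t and right wall b + t, which meet at t = (a - b)/2, where both equal (a + b)/2. So the mast (mean value) is at (a + b)/2.
Mean = (37 + (-23))/2 = 14/2 = 7

7


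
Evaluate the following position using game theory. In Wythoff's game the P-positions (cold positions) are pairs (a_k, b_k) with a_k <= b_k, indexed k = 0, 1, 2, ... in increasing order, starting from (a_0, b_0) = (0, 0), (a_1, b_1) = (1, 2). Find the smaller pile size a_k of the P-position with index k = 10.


By Wythoff's theorem, a_k = floor(k * phi) and b_k = floor(k * phi^2) = a_k + k, where phi = (1 + sqrt(5))/2 is the golden ratio.
phi = (1 + sqrt(5))/2 = 1.618034
k = 10
k * phi = 10 * 1.618034 = 16.180340
a_10 = floor(k * phi) = 16

16


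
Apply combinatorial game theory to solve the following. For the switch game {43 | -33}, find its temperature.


The game is {43 | -33}, a switch {a | b} with numbers a > b.
Cooling {a | b} by t gives {a - t | b + t}, which stops being hot when a - t = b + t, i.e. at t = (a - b)/2. So the temperature of a switch is (a - b)/2.
Temperature = (Left option - Right option) / 2
= (43 - (-33)) / 2
= 76 / 2
= 38

38


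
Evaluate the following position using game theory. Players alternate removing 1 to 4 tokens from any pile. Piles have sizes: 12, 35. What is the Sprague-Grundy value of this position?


Subtraction set: {1, 2, 3, 4}
For this subtraction set, G(n) = n mod 5 (period = max + 1 = 5).
Pile 1 (size 12): G(12) = 12 mod 5 = 2
Pile 2 (size 35): G(35) = 35 mod 5 = 0
Total Grundy value = XOR of all: 2 XOR 0 = 2

2


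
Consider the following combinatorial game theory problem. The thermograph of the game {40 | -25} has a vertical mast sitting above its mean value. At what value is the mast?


Game = {40 | -25}, a switch {a | b} with numbers a > b.
Its thermograph has left wall a - t and right wall b + t, which meet at t = (a - b)/2, where both equal (a + b)/2. So the mast (mean value) is at (a + b)/2.
Mean = (40 + (-25))/2 = 15/2 = 15/2

15/2


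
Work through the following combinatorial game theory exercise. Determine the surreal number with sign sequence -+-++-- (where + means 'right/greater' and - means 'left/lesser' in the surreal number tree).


Sign expansion: -+-++--
Rule: track bounds (lo, hi), initially (-inf, +inf). On '+', the current value becomes lo and we move to the simplest number in (value, hi): value + 1 if hi = +inf, otherwise the midpoint (value + hi)/2. On '-', the current value becomes hi and we move to value - 1 if lo = -inf, otherwise the midpoint (lo + value)/2.
Start at 0.
Step 1: sign = -, move left. Bounds: (-inf, 0). Value = -1
Step 2: sign = +, move right. Bounds: (-1, 0). Value = -1/2
Step 3: sign = -, move left. Bounds: (-1, -1/2). Value = -3/4
Step 4: sign = +, move right. Bounds: (-3/4, -1/2). Value = -5/8
Step 5: sign = +, move right. Bounds: (-5/8, -1/2). Value = -9/16
Step 6: sign = -, move left. Bounds: (-5/8, -9/16). Value = -19/32
Step 7: sign = -, move left. Bounds: (-5/8, -19/32). Value = -39/64
The surreal number with sign expansion -+-++-- is -39/64.

-39/64


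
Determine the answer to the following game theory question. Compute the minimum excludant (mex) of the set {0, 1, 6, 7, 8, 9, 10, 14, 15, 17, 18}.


Set = {0, 1, 6, 7, 8, 9, 10, 14, 15, 17, 18}
0 is in the set.
1 is in the set.
2 is NOT in the set. This is the mex.
mex = 2

2


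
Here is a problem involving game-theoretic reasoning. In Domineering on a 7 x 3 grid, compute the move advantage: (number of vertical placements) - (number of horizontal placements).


Board is 7 x 3 (rows x cols).
Left (vertical) placements: (rows-1) * cols = 6 * 3 = 18
Right (horizontal) placements: rows * (cols-1) = 7 * 2 = 14
Advantage = Left - Right = 18 - 14 = 4

4


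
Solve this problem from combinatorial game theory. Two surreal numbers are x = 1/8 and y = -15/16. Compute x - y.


x = 1/8, y = -15/16
Converting to common denominator: 16
x = 2/16, y = -15/16
x - y = 1/8 - -15/16 = 17/16

17/16


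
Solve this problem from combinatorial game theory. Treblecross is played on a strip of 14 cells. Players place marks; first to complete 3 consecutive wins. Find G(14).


Treblecross: place X on empty cells; 3-in-a-row wins.
Playing within two cells of an existing X lets the opponent win at once, so sensible play treats the cells i-2..i+2 around each X as dead. The player left with no safe cell loses, so this is a normal-play take-away game on strips of safe cells.
Placing X at cell i (0-indexed) of a strip of k safe cells leaves independent strips of sizes max(0, i-2) and max(0, k-i-3). Hence G(k) = mex{ G(max(0,i-2)) XOR G(max(0,k-i-3)) : 0 <= i < k }, with G(0) = 0.
G(1): splits (0,0):0^0=0 -> mex({0}) = 1
G(2): splits (0,0):0^0=0 -> mex({0}) = 1
G(3): splits (0,0):0^0=0 -> mex({0}) = 1
G(4): splits (0,1):0^1=1 (0,0):0^0=0 -> mex({0, 1}) = 2
G(5): splits (0,2):0^1=1 (0,1):0^1=1 (0,0):0^0=0 -> mex({0, 1}) = 2
G(6) = mex({1}) = 0
G(7) = mex({0, 1, 2}) = 3
G(8) = mex({0, 1, 2}) = 3
G(9) = mex({0, 2}) = 1
G(10) = mex({0, 2, 3}) = 1
G(11) = mex({0, 3}) = 1
G(12) = mex({1, 3}) = 0
G(13) = mex({0, 1, 2, 3}) = 4
G(14) = mex({0, 1, 2}) = 3
Therefore G(14) = 3.

3


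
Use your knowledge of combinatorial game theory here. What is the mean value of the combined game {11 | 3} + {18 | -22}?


G1 = {11 | 3}, G2 = {18 | -22}
Each is a switch {a | b} with numbers a > b; its mean value is (a + b)/2, and mean value is additive over game sums: m(G1 + G2) = m(G1) + m(G2).
Mean of G1 = (11 + (3))/2 = 14/2 = 7
Mean of G2 = (18 + (-22))/2 = -4/2 = -2
Mean of G1 + G2 = 7 + -2 = 5

5


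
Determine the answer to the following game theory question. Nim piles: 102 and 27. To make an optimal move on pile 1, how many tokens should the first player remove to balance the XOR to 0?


Piles: 102 and 27
Current XOR: 102 XOR 27 = 125 (non-zero, so this is an N-position).
To make the XOR zero, we need to find a move that balances the piles.
For pile 1 (size 102): target = 102 XOR 125 = 27
We reduce pile 1 from 102 to 27.
Tokens removed: 102 - 27 = 75
Verification: 27 XOR 27 = 0

75


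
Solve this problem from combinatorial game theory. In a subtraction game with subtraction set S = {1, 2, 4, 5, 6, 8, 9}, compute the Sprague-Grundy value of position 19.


The subtraction set is S = {1, 2, 4, 5, 6, 8, 9}.
G(k) = mex{ G(k - s) : s in S, s <= k }. We compute iteratively: G(0) = 0.
G(1) = mex({0}) = 1
G(2) = mex({0, 1}) = 2
G(3) = mex({1, 2}) = 0
G(4) = mex({0, 2}) = 1
G(5) = mex({0, 1}) = 2
G(6) = mex({0, 1, 2}) = 3
G(7) = mex({0, 1, 2, 3}) = 4
G(8) = mex({0, 1, 2, 3, 4}) = 5
G(9) = mex({0, 1, 2, 4, 5}) = 3
G(10) = mex({1, 2, 3, 5}) = 0
G(11) = mex({0, 2, 3, 4}) = 1
G(12) = mex({0, 1, 3, 4, 5}) = 2
G(13) = mex({1, 2, 3, 4, 5}) = 0
G(14) = mex({0, 2, 3, 5}) = 1
G(15) = mex({0, 1, 3, 4}) = 2
G(16) = mex({0, 1, 2, 4, 5}) = 3
G(17) = mex({0, 1, 2, 3, 5}) = 4
G(18) = mex({0, 1, 2, 3, 4}) = 5
Observe that G(10)..G(18) = 0, 1, 2, 0, 1, 2, 3, 4, 5 repeats G(0)..G(8) = 0, 1, 2, 0, 1, 2, 3, 4, 5.
For k >= max(S) = 9, G(k) is determined by the previous 9 values G(k-9)..G(k-1); a window of 9 consecutive values has recurred shifted by 10, so by induction G(k + 10) = G(k) for all k >= 0: the sequence is periodic from the start with period 10.
One period: G(0..9) = 0, 1, 2, 0, 1, 2, 3, 4, 5, 3.
19 mod 10 = 9, so G(19) = G(9) = 3.

3


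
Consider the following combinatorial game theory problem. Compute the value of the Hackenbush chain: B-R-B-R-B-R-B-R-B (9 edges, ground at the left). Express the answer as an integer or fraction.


Edges (from ground): B-R-B-R-B-R-B-R-B
By Berlekamp's sign-expansion rule, a Blue-Red Hackenbush stalk has the value of the surreal number whose sign sequence is the edge sequence with B -> + and R -> -.
Sign sequence: +-+-+-+-+
Trace the sign expansion in the surreal number tree, starting from 0:
Edge 1: B (sign +) -> bounds (0, +inf), value = 1
Edge 2: R (sign -) -> bounds (0, 1), value = 1/2
Edge 3: B (sign +) -> bounds (1/2, 1), value = 3/4
Edge 4: R (sign -) -> bounds (1/2, 3/4), value = 5/8
Edge 5: B (sign +) -> bounds (5/8, 3/4), value = 11/16
Edge 6: R (sign -) -> bounds (5/8, 11/16), value = 21/32
Edge 7: B (sign +) -> bounds (21/32, 11/16), value = 43/64
Edge 8: R (sign -) -> bounds (21/32, 43/64), value = 85/128
Edge 9: B (sign +) -> bounds (85/128, 43/64), value = 171/256
Game value = 171/256

171/256


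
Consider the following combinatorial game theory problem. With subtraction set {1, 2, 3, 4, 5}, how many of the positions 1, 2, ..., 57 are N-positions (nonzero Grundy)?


Subtraction set S = {1, 2, 3, 4, 5}, so G(n) = n mod 6.
G(n) = 0 when n is a multiple of 6.
Multiples of 6 in [1, 57]: 9
N-positions (nonzero Grundy) = 57 - 9 = 48

48


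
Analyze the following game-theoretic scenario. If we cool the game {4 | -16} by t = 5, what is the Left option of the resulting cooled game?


Original game: {4 | -16} (a switch {a | b} with a > b).
Cooling by t (for t below the temperature (a - b)/2 = 10) taxes each move by t: {a | b} cooled by t is {a - t | b + t}.
Cooling amount: t = 5
Cooled Left option: 4 - 5 = -1
Cooled Right option: -16 + 5 = -11
Cooled game: {-1 | -11}
Left option = -1

-1


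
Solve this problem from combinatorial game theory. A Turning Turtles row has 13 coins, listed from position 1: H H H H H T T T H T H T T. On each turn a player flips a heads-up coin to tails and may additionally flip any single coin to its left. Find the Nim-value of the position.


Coins: H H H H H T T T H T H T T
Key fact: a single head at position k behaves exactly like a Nim heap of size k (turning it to T and optionally flipping a coin at j < k corresponds to moving the heap from k to j, or to 0), and heads combine as a disjunctive sum (two heads at the same place would cancel, matching j XOR j = 0). So the Nim-value is the XOR of the 1-indexed positions of the heads.
Face-up positions (1-indexed): [1, 2, 3, 4, 5, 9, 11]
XOR 0 with 1: 0 XOR 1 = 1
XOR 1 with 2: 1 XOR 2 = 3
XOR 3 with 3: 3 XOR 3 = 0
XOR 0 with 4: 0 XOR 4 = 4
XOR 4 with 5: 4 XOR 5 = 1
XOR 1 with 9: 1 XOR 9 = 8
XOR 8 with 11: 8 XOR 11 = 3
Nim-value = 3

3


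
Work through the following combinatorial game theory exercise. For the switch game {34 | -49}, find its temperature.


The game is {34 | -49}, a switch {a | b} with numbers a > b.
Cooling {a | b} by t gives {a - t | b + t}, which stops being hot when a - t = b + t, i.e. at t = (a - b)/2. So the temperature of a switch is (a - b)/2.
Temperature = (Left option - Right option) / 2
= (34 - (-49)) / 2
= 83 / 2
= 83/2

83/2


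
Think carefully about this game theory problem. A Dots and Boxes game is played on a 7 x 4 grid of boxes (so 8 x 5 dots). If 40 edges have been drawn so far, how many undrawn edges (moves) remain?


Grid: 7 x 4 boxes, i.e. 8 rows and 5 columns of dots.
Horizontal edges: (rows + 1) * cols = 8 * 4 = 32
Vertical edges: rows * (cols + 1) = 7 * 5 = 35
Total edges: 32 + 35 = 67
Edges drawn: 40
Remaining: 67 - 40 = 27

27
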